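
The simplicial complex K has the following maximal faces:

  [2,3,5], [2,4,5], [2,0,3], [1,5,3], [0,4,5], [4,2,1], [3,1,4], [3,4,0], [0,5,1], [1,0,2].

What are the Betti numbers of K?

Take the total order 0 < 1 < 2 < 3 < 4 < 5 on the vertex set. Then K (dimension 2) consists of the simplices:

  0-simplices (6): [0], [1], [2], [3], [4], [5]
  1-simplices (15): [0,1], [0,2], [0,3], [0,4], [0,5], [1,2], [1,3], [1,4], [1,5], [2,3], [2,4], [2,5], [3,4], [3,5], [4,5]
  2-simplices (10): [0,1,2], [0,1,5], [0,2,3], [0,3,4], [0,4,5], [1,2,4], [1,3,4], [1,3,5], [2,3,5], [2,4,5]

so the chain groups are C_0 ≅ Z^6, C_1 ≅ Z^15, C_2 ≅ Z^10.

∂_1: C_1 → C_0 maps an edge to its endpoints' difference, ∂[p,q] = q − p. For instance
  ∂[1,3] = [3] − [1].
This gives a 6×15 integer matrix of rank 5; reducing to Smith normal form yields diagonal entries (1,1,1,1,1).

The boundary map ∂_2: C_2 → C_1 acts by ∂[p,q,r] = [q,r] − [p,r] + [p,q]. For instance
  ∂[0,2,3] = [2,3] − [0,3] + [0,2],
  ∂[0,4,5] = [4,5] − [0,5] + [0,4].
The resulting 15×10 matrix has rank 10, and its Smith normal form has invariant factors (1,1,1,1,1,1,1,1,1,2).

Now H_k = ker ∂_k / im ∂_{k+1}, so:

  H_0: rank C_0 − rank ∂_1 = 6 − 5 = 1, and the invariant factors of ∂_1 are all 1, so H_0 ≅ Z.
  H_1: rank ker ∂_1 − rank ∂_2 = (15 − 5) − 10 = 0, and ∂_2 has invariant factor 2 > 1, so H_1 ≅ Z/2.
  H_2: rank ker ∂_2 − rank ∂_3 = (10 − 10) − 0 = 0, and there is no ∂_3, so H_2 ≅ 0.

As a check, the Euler characteristic is 6 − 15 + 10 = 1, which agrees with 1 − 0 + 0 = 1.

Hence the Betti numbers are b_0 = 1, b_1 = 0, b_2 = 0.

b_0 = 1, b_1 = 0, b_2 = 0.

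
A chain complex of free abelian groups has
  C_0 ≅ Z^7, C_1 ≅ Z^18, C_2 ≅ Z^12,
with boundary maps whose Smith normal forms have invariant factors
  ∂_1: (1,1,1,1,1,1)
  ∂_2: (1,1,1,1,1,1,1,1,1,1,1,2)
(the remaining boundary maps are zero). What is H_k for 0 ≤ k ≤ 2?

H_0 ≅ Z,  H_1 ≅ Z_2,  H_2 = 0.

H_0: b_0 = 7 − 0 − 6 = 1; torsion from ∂_1 factors > 1: none. So H_0 ≅ Z.
H_1: b_1 = 18 − 6 − 12 = 0; torsion from ∂_2 factors > 1: [2]. So H_1 ≅ Z_2.
H_2: b_2 = 12 − 12 − 0 = 0; torsion from ∂_3 factors > 1: none. So H_2 ≅ 0.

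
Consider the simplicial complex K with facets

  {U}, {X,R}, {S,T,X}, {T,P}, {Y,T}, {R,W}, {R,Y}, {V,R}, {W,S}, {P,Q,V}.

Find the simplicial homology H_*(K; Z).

Take the total order P < Q < R < S < T < U < V < W < X < Y on the vertex set. Then K (dimension 2) consists of the simplices:

  0-simplices (10): P, Q, R, S, T, U, V, W, X, Y
  1-simplices (13): PQ, PT, PV, QV, RV, RW, RX, RY, ST, SW, SX, TX, TY
  2-simplices (2): PQV, STX

giving chain groups C_0 ≅ Z^10, C_1 ≅ Z^13, C_2 ≅ Z^2.

∂_1: C_1 → C_0 sends each edge [p,q] (with p < q) to q − p. For instance
  ∂ST = T − S.
The resulting 10×13 matrix has rank 8, and its Smith normal form has invariant factors (1,1,1,1,1,1,1,1).

The boundary map ∂_2: C_2 → C_1 maps a triangle to the signed sum of its edges. For instance
  ∂PQV = QV − PV + PQ,
  ∂STX = TX − SX + ST.
The 13×2 boundary matrix has rank 2 and Smith normal form diag(1,1).

Now H_k = ker ∂_k / im ∂_{k+1}, so:

  H_0: rank C_0 − rank ∂_1 = 10 − 8 = 2, and the invariant factors of ∂_1 are all 1, so H_0 ≅ Z^2.
  H_1: rank ker ∂_1 − rank ∂_2 = (13 − 8) − 2 = 3, and the invariant factors of ∂_2 are all 1, so H_1 ≅ Z^3.
  H_2: rank ker ∂_2 − rank ∂_3 = (2 − 2) − 0 = 0, and there is no ∂_3, so H_2 ≅ 0.

As a check, the Euler characteristic is 10 − 13 + 2 = -1, which agrees with 2 − 3 + 0 = -1.

H_0 ≅ Z^2,  H_1 ≅ Z^3,  H_2 = 0.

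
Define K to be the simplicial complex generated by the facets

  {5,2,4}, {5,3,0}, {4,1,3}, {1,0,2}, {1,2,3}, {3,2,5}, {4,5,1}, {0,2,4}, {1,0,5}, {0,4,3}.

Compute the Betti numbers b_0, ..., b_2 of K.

Order the vertices as 0 < 1 < 2 < 3 < 4 < 5. Listing each simplex with vertices in this order, K has dimension 2 with simplices:

  0-simplices (6): [0], [1], [2], [3], [4], [5]
  1-simplices (15): [0,1], [0,2], [0,3], [0,4], [0,5], [1,2], [1,3], [1,4], [1,5], [2,3], [2,4], [2,5], [3,4], [3,5], [4,5]
  2-simplices (10): [0,1,2], [0,1,5], [0,2,4], [0,3,4], [0,3,5], [1,2,3], [1,3,4], [1,4,5], [2,3,5], [2,4,5]

Hence C_0 ≅ Z^6, C_1 ≅ Z^15, C_2 ≅ Z^10.

∂_1: C_1 → C_0 sends each edge [p,q] (with p < q) to q − p.
As a 6×15 matrix over Z this has rank 5, with invariant factors (1,1,1,1,1).

The boundary map ∂_2: C_2 → C_1 sends each 2-simplex [p,q,r] to [q,r] − [p,r] + [p,q]. For instance
  ∂[0,3,5] = [3,5] − [0,5] + [0,3],
  ∂[1,2,3] = [2,3] − [1,3] + [1,2].
The 15×10 boundary matrix has rank 10 and Smith normal form diag(1,1,1,1,1,1,1,1,1,2).

Computing H_k = (kernel of ∂_k) / (image of ∂_{k+1}):

  H_0: rank C_0 − rank ∂_1 = 6 − 5 = 1, and the invariant factors of ∂_1 are all 1, so H_0 = Z.
  H_1: rank ker ∂_1 − rank ∂_2 = (15 − 5) − 10 = 0, and ∂_2 has invariant factor 2 > 1, so H_1 = Z/2.
  H_2: rank ker ∂_2 − rank ∂_3 = (10 − 10) − 0 = 0, and there is no ∂_3, so H_2 = 0.

Hence the Betti numbers are b_0 = 1, b_1 = 0, b_2 = 0.

b_0 = 1, b_1 = 0, b_2 = 0.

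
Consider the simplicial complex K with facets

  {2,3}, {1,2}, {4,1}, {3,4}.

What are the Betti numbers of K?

b_0 = 1, b_1 = 1.

Order the vertices as 1 < 2 < 3 < 4. Listing each simplex with vertices in this order, K has dimension 1 with simplices:

  0-simplices (4): [1], [2], [3], [4]
  1-simplices (4): [1,2], [1,4], [2,3], [3,4]

so the chain groups are C_0 ≅ Z^4, C_1 ≅ Z^4.

Boundary ∂_1: C_1 → C_0 maps an edge to its endpoints' difference, ∂[p,q] = q − p.
The resulting 4×4 matrix has rank 3, and its Smith normal form has invariant factors (1,1,1).

Computing H_k = (kernel of ∂_k) / (image of ∂_{k+1}):

  H_0: rank C_0 − rank ∂_1 = 4 − 3 = 1, and the invariant factors of ∂_1 are all 1, so H_0 = Z.
  H_1: rank ker ∂_1 − rank ∂_2 = (4 − 3) − 0 = 1, and there is no ∂_2, so H_1 = Z.

As a check, the Euler characteristic is 4 − 4 = 0, which agrees with 1 − 1 = 0.
(K is a triangulation of the circle S^1.)

Hence the Betti numbers are b_0 = 1, b_1 = 1.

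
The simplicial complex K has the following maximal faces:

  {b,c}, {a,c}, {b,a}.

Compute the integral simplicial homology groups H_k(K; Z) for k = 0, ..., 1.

H_0 = Z,  H_1 = Z.

Fix the vertex order a < b < c and write every simplex with vertices in increasing order. Then dim K = 1 and the simplices of K are:

  0-simplices (3): a, b, c
  1-simplices (3): ab, ac, bc

so the chain groups are C_0 ≅ Z^3, C_1 ≅ Z^3.

The boundary map ∂_1: C_1 → C_0 maps an edge to its endpoints' difference, ∂[p,q] = q − p.
As a 3×3 matrix over Z this has rank 2, with invariant factors (1,1).

Reading off H_k = ker ∂_k / im ∂_{k+1}:

  H_0: rank C_0 − rank ∂_1 = 3 − 2 = 1, and the invariant factors of ∂_1 are all 1, so H_0 ≅ Z.
  H_1: rank ker ∂_1 − rank ∂_2 = (3 − 2) − 0 = 1, and there is no ∂_2, so H_1 ≅ Z.

As a check, the Euler characteristic is 3 − 3 = 0, which agrees with 1 − 1 = 0.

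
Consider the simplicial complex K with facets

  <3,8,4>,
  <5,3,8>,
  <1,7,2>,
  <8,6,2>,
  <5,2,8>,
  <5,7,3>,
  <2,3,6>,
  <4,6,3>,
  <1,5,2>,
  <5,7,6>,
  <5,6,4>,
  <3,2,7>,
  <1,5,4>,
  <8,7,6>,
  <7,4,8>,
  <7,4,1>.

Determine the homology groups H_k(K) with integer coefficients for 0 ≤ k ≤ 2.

H_0 ≅ Z,  H_1 ≅ Z^2,  H_2 ≅ Z.

Fix the vertex order 1 < 2 < 3 < 4 < 5 < 6 < 7 < 8 and write every simplex with vertices in increasing order. Then dim K = 2 and the simplices of K are:

  0-simplices (8): [1], [2], [3], [4], [5], [6], [7], [8]
  1-simplices (24): (24 of them)
  2-simplices (16): [1,2,5], [1,2,7], [1,4,5], [1,4,7], [2,3,6], [2,3,7], [2,5,8], [2,6,8], [3,4,6], [3,4,8], [3,5,7], [3,5,8], [4,5,6], [4,7,8], [5,6,7], [6,7,8]

Hence C_0 ≅ Z^8, C_1 ≅ Z^24, C_2 ≅ Z^16.

The boundary map ∂_1: C_1 → C_0 is given by ∂[p,q] = [q] − [p]. For instance
  ∂[4,8] = [8] − [4].
The resulting 8×24 matrix has rank 7, and its Smith normal form has invariant factors (1,1,1,1,1,1,1).

∂_2: C_2 → C_1 sends each 2-simplex [p,q,r] to [q,r] − [p,r] + [p,q]. For instance
  ∂[1,2,7] = [2,7] − [1,7] + [1,2],
  ∂[1,2,5] = [2,5] − [1,5] + [1,2].
As a 24×16 matrix over Z this has rank 15, with invariant factors (1,1,1,1,1,1,1,1,1,1,1,1,1,1,1).

Now H_k = ker ∂_k / im ∂_{k+1}, so:

  H_0: rank C_0 − rank ∂_1 = 8 − 7 = 1, and the invariant factors of ∂_1 are all 1, so H_0 = Z.
  H_1: rank ker ∂_1 − rank ∂_2 = (24 − 7) − 15 = 2, and the invariant factors of ∂_2 are all 1, so H_1 = Z^2.
  H_2: rank ker ∂_2 − rank ∂_3 = (16 − 15) − 0 = 1, and there is no ∂_3, so H_2 = Z.

As a check, the Euler characteristic is 8 − 24 + 16 = 0, which agrees with 1 − 2 + 1 = 0.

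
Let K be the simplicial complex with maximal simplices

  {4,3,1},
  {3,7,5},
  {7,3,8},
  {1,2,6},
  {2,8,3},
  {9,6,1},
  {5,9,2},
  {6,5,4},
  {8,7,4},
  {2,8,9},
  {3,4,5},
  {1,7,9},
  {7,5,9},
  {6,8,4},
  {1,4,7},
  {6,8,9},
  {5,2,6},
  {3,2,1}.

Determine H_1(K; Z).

H_1 ≅ Z × Z/2.

K has 9 vertices, 27 edges, 18 triangles.
rank ∂_1 = 8, rank ∂_2 = 18 ⇒ b_1 = 27 − 8 − 18 = 1; ∂_2 has invariant factor(s) [2] giving torsion. So H_1 = Z × Z/2.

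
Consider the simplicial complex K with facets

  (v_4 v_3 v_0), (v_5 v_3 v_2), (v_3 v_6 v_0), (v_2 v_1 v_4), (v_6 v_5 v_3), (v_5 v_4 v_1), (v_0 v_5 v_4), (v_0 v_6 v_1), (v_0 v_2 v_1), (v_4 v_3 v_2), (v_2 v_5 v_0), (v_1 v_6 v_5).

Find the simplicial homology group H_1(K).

Fix the vertex order v_0 < v_1 < v_2 < v_3 < v_4 < v_5 < v_6 and write every simplex with vertices in increasing order. Then dim K = 2 and the simplices of K are:

  0-simplices (7): [v_0], [v_1], [v_2], [v_3], [v_4], [v_5], [v_6]
  1-simplices (18): (18 of them)
  2-simplices (12): (12 of them)

Hence C_0 ≅ Z^7, C_1 ≅ Z^18, C_2 ≅ Z^12.

Boundary ∂_1: C_1 → C_0 maps an edge to its endpoints' difference, ∂[p,q] = q − p.
The resulting 7×18 matrix has rank 6, and its Smith normal form has invariant factors (1,1,1,1,1,1).

Boundary ∂_2: C_2 → C_1 sends each 2-simplex [p,q,r] to [q,r] − [p,r] + [p,q]. For instance
  ∂[v_2,v_3,v_5] = [v_3,v_5] − [v_2,v_5] + [v_2,v_3],
  ∂[v_2,v_3,v_4] = [v_3,v_4] − [v_2,v_4] + [v_2,v_3].
As a 18×12 matrix over Z this has rank 12, with invariant factors (1,1,1,1,1,1,1,1,1,1,1,2).

Reading off H_k = ker ∂_k / im ∂_{k+1}:

  H_1: rank ker ∂_1 − rank ∂_2 = (18 − 6) − 12 = 0, and ∂_2 has invariant factor 2 > 1, so H_1 ≅ Z/2Z.

H_1 = Z/2Z.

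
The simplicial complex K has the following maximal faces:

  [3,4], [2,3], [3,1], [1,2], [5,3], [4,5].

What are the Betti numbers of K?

Fix the vertex order 1 < 2 < 3 < 4 < 5 and write every simplex with vertices in increasing order. Then dim K = 1 and the simplices of K are:

  0-simplices (5): [1], [2], [3], [4], [5]
  1-simplices (6): [1,2], [1,3], [2,3], [3,4], [3,5], [4,5]

giving chain groups C_0 ≅ Z^5, C_1 ≅ Z^6.

Boundary ∂_1: C_1 → C_0 maps an edge to its endpoints' difference, ∂[p,q] = q − p.
The 5×6 boundary matrix has rank 4 and Smith normal form diag(1,1,1,1).

Computing H_k = (kernel of ∂_k) / (image of ∂_{k+1}):

  H_0: rank C_0 − rank ∂_1 = 5 − 4 = 1, and the invariant factors of ∂_1 are all 1, so H_0 = Z.
  H_1: rank ker ∂_1 − rank ∂_2 = (6 − 4) − 0 = 2, and there is no ∂_2, so H_1 = Z^2.

(K is a triangulation of a wedge of 2 circles.)

Hence the Betti numbers are b_0 = 1, b_1 = 2.

b_0 = 1, b_1 = 2.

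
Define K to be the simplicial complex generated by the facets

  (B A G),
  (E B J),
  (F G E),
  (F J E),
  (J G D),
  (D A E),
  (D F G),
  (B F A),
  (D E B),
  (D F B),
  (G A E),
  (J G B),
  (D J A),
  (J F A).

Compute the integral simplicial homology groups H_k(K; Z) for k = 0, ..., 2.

We work with the vertex ordering A < B < D < E < F < G < J. The simplices of K, each written with vertices in increasing order, are:

  0-simplices (7): A, B, D, E, F, G, J
  1-simplices (21): AB, AD, AE, AF, AG, AJ, BD, BE, BF, BG, BJ, DE, DF, DG, DJ, EF, EG, EJ, FG, FJ, GJ
  2-simplices (14): ABF, ABG, ADE, ADJ, AEG, AFJ, BDE, BDF, BEJ, BGJ, DFG, DGJ, EFG, EFJ

so the chain groups are C_0 ≅ Z^7, C_1 ≅ Z^21, C_2 ≅ Z^14.

∂_1: C_1 → C_0 sends each edge [p,q] (with p < q) to q − p. For instance
  ∂BJ = J − B.
The resulting 7×21 matrix has rank 6, and its Smith normal form has invariant factors (1,1,1,1,1,1).

∂_2: C_2 → C_1 acts by ∂[p,q,r] = [q,r] − [p,r] + [p,q]. For instance
  ∂BEJ = EJ − BJ + BE,
  ∂AEG = EG − AG + AE.
As a 21×14 matrix over Z this has rank 13, with invariant factors (1,1,1,1,1,1,1,1,1,1,1,1,1).

Reading off H_k = ker ∂_k / im ∂_{k+1}:

  H_0: rank C_0 − rank ∂_1 = 7 − 6 = 1, and the invariant factors of ∂_1 are all 1, so H_0 = Z.
  H_1: rank ker ∂_1 − rank ∂_2 = (21 − 6) − 13 = 2, and the invariant factors of ∂_2 are all 1, so H_1 = Z^2.
  H_2: rank ker ∂_2 − rank ∂_3 = (14 − 13) − 0 = 1, and there is no ∂_3, so H_2 = Z.

As a check, the Euler characteristic is 7 − 21 + 14 = 0, which agrees with 1 − 2 + 1 = 0.

H_0 ≅ Z,  H_1 ≅ Z^2,  H_2 ≅ Z.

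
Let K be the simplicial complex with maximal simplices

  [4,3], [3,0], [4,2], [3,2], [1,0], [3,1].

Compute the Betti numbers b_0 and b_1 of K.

We work with the vertex ordering 0 < 1 < 2 < 3 < 4. The simplices of K, each written with vertices in increasing order, are:

  0-simplices (5): [0], [1], [2], [3], [4]
  1-simplices (6): [0,1], [0,3], [1,3], [2,3], [2,4], [3,4]

so the chain groups are C_0 ≅ Z^5, C_1 ≅ Z^6.

The boundary map ∂_1: C_1 → C_0 maps an edge to its endpoints' difference, ∂[p,q] = q − p.
As a 5×6 matrix over Z this has rank 4, with invariant factors (1,1,1,1).

Computing H_k = (kernel of ∂_k) / (image of ∂_{k+1}):

  H_0: rank C_0 − rank ∂_1 = 5 − 4 = 1, and the invariant factors of ∂_1 are all 1, so H_0 = Z.
  H_1: rank ker ∂_1 − rank ∂_2 = (6 − 4) − 0 = 2, and there is no ∂_2, so H_1 = Z^2.

Hence the Betti numbers are b_0 = 1, b_1 = 2.

b_0 = 1, b_1 = 2.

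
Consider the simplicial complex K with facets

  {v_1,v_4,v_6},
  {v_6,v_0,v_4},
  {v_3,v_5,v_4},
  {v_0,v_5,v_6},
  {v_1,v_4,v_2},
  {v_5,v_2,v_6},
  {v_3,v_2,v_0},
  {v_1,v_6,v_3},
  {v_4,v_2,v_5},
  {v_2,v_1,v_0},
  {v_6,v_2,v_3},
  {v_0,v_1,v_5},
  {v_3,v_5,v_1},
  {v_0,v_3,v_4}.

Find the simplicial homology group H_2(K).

H_2 ≅ Z.

We work with the vertex ordering v_0 < v_1 < v_2 < v_3 < v_4 < v_5 < v_6. The simplices of K, each written with vertices in increasing order, are:

  0-simplices (7): [v_0], [v_1], [v_2], [v_3], [v_4], [v_5], [v_6]
  1-simplices (21): (21 of them)
  2-simplices (14): (14 of them)

giving chain groups C_0 ≅ Z^7, C_1 ≅ Z^21, C_2 ≅ Z^14.

∂_1: C_1 → C_0 maps an edge to its endpoints' difference, ∂[p,q] = q − p. For instance
  ∂[v_2,v_4] = [v_4] − [v_2].
The 7×21 boundary matrix has rank 6 and Smith normal form diag(1,1,1,1,1,1).

Boundary ∂_2: C_2 → C_1 acts by ∂[p,q,r] = [q,r] − [p,r] + [p,q]. For instance
  ∂[v_3,v_4,v_5] = [v_4,v_5] − [v_3,v_5] + [v_3,v_4],
  ∂[v_0,v_2,v_3] = [v_2,v_3] − [v_0,v_3] + [v_0,v_2].
The 21×14 boundary matrix has rank 13 and Smith normal form diag(1,1,1,1,1,1,1,1,1,1,1,1,1).

From H_k ≅ ker(∂_k) / im(∂_{k+1}) we obtain:

  H_2: rank ker ∂_2 − rank ∂_3 = (14 − 13) − 0 = 1, and there is no ∂_3, so H_2 = Z.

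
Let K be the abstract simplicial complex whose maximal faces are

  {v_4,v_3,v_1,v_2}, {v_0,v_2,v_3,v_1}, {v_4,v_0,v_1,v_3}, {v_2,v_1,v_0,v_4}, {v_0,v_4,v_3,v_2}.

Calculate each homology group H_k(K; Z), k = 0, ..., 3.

K has 5 vertices, 10 edges, 10 triangles, 5 3-simplices.
rank ∂_0 = 0, rank ∂_1 = 4 ⇒ b_0 = 5 − 0 − 4 = 1; all invariant factors of ∂_1 are 1 so no torsion. So H_0 ≅ Z.
rank ∂_1 = 4, rank ∂_2 = 6 ⇒ b_1 = 10 − 4 − 6 = 0; all invariant factors of ∂_2 are 1 so no torsion. So H_1 ≅ 0.
rank ∂_2 = 6, rank ∂_3 = 4 ⇒ b_2 = 10 − 6 − 4 = 0; all invariant factors of ∂_3 are 1 so no torsion. So H_2 ≅ 0.
rank ∂_3 = 4, rank ∂_4 = 0 ⇒ b_3 = 5 − 4 − 0 = 1. So H_3 ≅ Z.

H_0 = Z,  H_1 = 0,  H_2 = 0,  H_3 = Z.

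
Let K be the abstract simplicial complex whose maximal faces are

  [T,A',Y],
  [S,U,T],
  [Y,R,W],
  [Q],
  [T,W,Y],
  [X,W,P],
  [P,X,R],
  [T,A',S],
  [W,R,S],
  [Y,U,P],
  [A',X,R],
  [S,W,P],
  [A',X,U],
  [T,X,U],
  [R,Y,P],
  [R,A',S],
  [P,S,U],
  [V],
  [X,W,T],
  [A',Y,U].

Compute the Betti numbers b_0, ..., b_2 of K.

b_0 = 3, b_1 = 1, b_2 = 0.

Fix the vertex order P < Q < R < S < T < U < V < W < X < Y < A' and write every simplex with vertices in increasing order. Then dim K = 2 and the simplices of K are:

  0-simplices (11): [P], [Q], [R], [S], [T], [U], [V], [W], [X], [Y], [A']
  1-simplices (27): (27 of them)
  2-simplices (18): (18 of them)

giving chain groups C_0 ≅ Z^11, C_1 ≅ Z^27, C_2 ≅ Z^18.

The boundary map ∂_1: C_1 → C_0 sends each edge [p,q] (with p < q) to q − p. For instance
  ∂[U,X] = [X] − [U].
The 11×27 boundary matrix has rank 8 and Smith normal form diag(1,1,1,1,1,1,1,1).

The boundary map ∂_2: C_2 → C_1 sends each 2-simplex [p,q,r] to [q,r] − [p,r] + [p,q]. For instance
  ∂[T,U,X] = [U,X] − [T,X] + [T,U],
  ∂[P,S,U] = [S,U] − [P,U] + [P,S].
The 27×18 boundary matrix has rank 18 and Smith normal form diag(1,1,1,1,1,1,1,1,1,1,1,1,1,1,1,1,1,2).

Now H_k = ker ∂_k / im ∂_{k+1}, so:

  H_0: rank C_0 − rank ∂_1 = 11 − 8 = 3, and the invariant factors of ∂_1 are all 1, so H_0 ≅ Z^3.
  H_1: rank ker ∂_1 − rank ∂_2 = (27 − 8) − 18 = 1, and ∂_2 has invariant factor 2 > 1, so H_1 ≅ Z ⊕ Z/2Z.
  H_2: rank ker ∂_2 − rank ∂_3 = (18 − 18) − 0 = 0, and there is no ∂_3, so H_2 ≅ 0.

As a check, the Euler characteristic is 11 − 27 + 18 = 2, which agrees with 3 − 1 + 0 = 2.
(K is a triangulation of the disjoint union of the Klein bottle and a set of 2 points.)

Hence the Betti numbers are b_0 = 3, b_1 = 1, b_2 = 0.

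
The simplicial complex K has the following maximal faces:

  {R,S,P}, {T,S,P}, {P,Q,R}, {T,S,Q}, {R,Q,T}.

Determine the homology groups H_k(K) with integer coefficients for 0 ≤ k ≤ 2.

H_0 = Z,  H_1 = Z,  H_2 = 0.

We work with the vertex ordering P < Q < R < S < T. The simplices of K, each written with vertices in increasing order, are:

  0-simplices (5): P, Q, R, S, T
  1-simplices (10): PQ, PR, PS, PT, QR, QS, QT, RS, RT, ST
  2-simplices (5): PQR, PRS, PST, QRT, QST

Hence C_0 ≅ Z^5, C_1 ≅ Z^10, C_2 ≅ Z^5.

∂_1: C_1 → C_0 maps an edge to its endpoints' difference, ∂[p,q] = q − p. For instance
  ∂PT = T − P.
This gives a 5×10 integer matrix of rank 4; reducing to Smith normal form yields diagonal entries (1,1,1,1).

∂_2: C_2 → C_1 maps a triangle to the signed sum of its edges. For instance
  ∂QRT = RT − QT + QR,
  ∂PQR = QR − PR + PQ.
The resulting 10×5 matrix has rank 5, and its Smith normal form has invariant factors (1,1,1,1,1).

Computing H_k = (kernel of ∂_k) / (image of ∂_{k+1}):

  H_0: rank C_0 − rank ∂_1 = 5 − 4 = 1, and the invariant factors of ∂_1 are all 1, so H_0 = Z.
  H_1: rank ker ∂_1 − rank ∂_2 = (10 − 4) − 5 = 1, and the invariant factors of ∂_2 are all 1, so H_1 = Z.
  H_2: rank ker ∂_2 − rank ∂_3 = (5 − 5) − 0 = 0, and there is no ∂_3, so H_2 = 0.

As a check, the Euler characteristic is 5 − 10 + 5 = 0, which agrees with 1 − 1 + 0 = 0.
(K is a triangulation of the Möbius band.)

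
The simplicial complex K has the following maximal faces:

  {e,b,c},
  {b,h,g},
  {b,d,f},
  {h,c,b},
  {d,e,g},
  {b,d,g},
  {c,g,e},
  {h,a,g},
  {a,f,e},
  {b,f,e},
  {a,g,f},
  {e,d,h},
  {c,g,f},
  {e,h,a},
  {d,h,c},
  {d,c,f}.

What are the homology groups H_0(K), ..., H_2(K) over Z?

H_0 = Z,  H_1 = Z^2,  H_2 = Z.

Fix the vertex order a < b < c < d < e < f < g < h and write every simplex with vertices in increasing order. Then dim K = 2 and the simplices of K are:

  0-simplices (8): a, b, c, d, e, f, g, h
  1-simplices (24): ae, af, ag, ah, bc, bd, be, bf, bg, bh, cd, ce, cf, cg, ch, de, df, dg, dh, ef, eg, eh, fg, gh
  2-simplices (16): aef, aeh, afg, agh, bce, bch, bdf, bdg, bef, bgh, cdf, cdh, ceg, cfg, deg, deh

so the chain groups are C_0 ≅ Z^8, C_1 ≅ Z^24, C_2 ≅ Z^16.

Boundary ∂_1: C_1 → C_0 is given by ∂[p,q] = [q] − [p].
The 8×24 boundary matrix has rank 7 and Smith normal form diag(1,1,1,1,1,1,1).

The boundary map ∂_2: C_2 → C_1 acts by ∂[p,q,r] = [q,r] − [p,r] + [p,q]. For instance
  ∂cdf = df − cf + cd,
  ∂deh = eh − dh + de.
The resulting 24×16 matrix has rank 15, and its Smith normal form has invariant factors (1,1,1,1,1,1,1,1,1,1,1,1,1,1,1).

Computing H_k = (kernel of ∂_k) / (image of ∂_{k+1}):

  H_0: rank C_0 − rank ∂_1 = 8 − 7 = 1, and the invariant factors of ∂_1 are all 1, so H_0 = Z.
  H_1: rank ker ∂_1 − rank ∂_2 = (24 − 7) − 15 = 2, and the invariant factors of ∂_2 are all 1, so H_1 = Z^2.
  H_2: rank ker ∂_2 − rank ∂_3 = (16 − 15) − 0 = 1, and there is no ∂_3, so H_2 = Z.

(K is a triangulation of the torus T^2.)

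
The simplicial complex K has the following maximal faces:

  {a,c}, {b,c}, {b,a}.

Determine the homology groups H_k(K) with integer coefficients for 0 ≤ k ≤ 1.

H_0 = Z,  H_1 = Z.

Order the vertices as a < b < c. Listing each simplex with vertices in this order, K has dimension 1 with simplices:

  0-simplices (3): a, b, c
  1-simplices (3): ab, ac, bc

so the chain groups are C_0 ≅ Z^3, C_1 ≅ Z^3.

∂_1: C_1 → C_0 maps an edge to its endpoints' difference, ∂[p,q] = q − p. For instance
  ∂ab = b − a.
The 3×3 boundary matrix has rank 2 and Smith normal form diag(1,1).

Reading off H_k = ker ∂_k / im ∂_{k+1}:

  H_0: rank C_0 − rank ∂_1 = 3 − 2 = 1, and the invariant factors of ∂_1 are all 1, so H_0 ≅ Z.
  H_1: rank ker ∂_1 − rank ∂_2 = (3 − 2) − 0 = 1, and there is no ∂_2, so H_1 ≅ Z.

(K is a triangulation of the circle S^1.)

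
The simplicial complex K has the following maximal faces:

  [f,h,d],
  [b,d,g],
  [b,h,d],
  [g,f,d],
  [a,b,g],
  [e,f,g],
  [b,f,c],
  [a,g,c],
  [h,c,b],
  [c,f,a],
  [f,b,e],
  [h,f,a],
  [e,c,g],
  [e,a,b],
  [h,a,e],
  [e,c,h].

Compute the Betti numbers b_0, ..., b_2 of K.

K has 8 vertices, 24 edges, 16 triangles.
rank ∂_0 = 0, rank ∂_1 = 7 ⇒ b_0 = 8 − 0 − 7 = 1; all invariant factors of ∂_1 are 1 so no torsion. So H_0 ≅ Z.
rank ∂_1 = 7, rank ∂_2 = 15 ⇒ b_1 = 24 − 7 − 15 = 2; all invariant factors of ∂_2 are 1 so no torsion. So H_1 ≅ Z^2.
rank ∂_2 = 15, rank ∂_3 = 0 ⇒ b_2 = 16 − 15 − 0 = 1. So H_2 ≅ Z.

b_0 = 1, b_1 = 2, b_2 = 1.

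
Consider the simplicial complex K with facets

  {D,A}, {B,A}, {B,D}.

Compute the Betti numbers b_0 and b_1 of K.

K has 3 vertices, 3 edges.
rank ∂_0 = 0, rank ∂_1 = 2 ⇒ b_0 = 3 − 0 − 2 = 1; all invariant factors of ∂_1 are 1 so no torsion. So H_0 ≅ Z.
rank ∂_1 = 2, rank ∂_2 = 0 ⇒ b_1 = 3 − 2 − 0 = 1. So H_1 ≅ Z.

b_0 = 1, b_1 = 1.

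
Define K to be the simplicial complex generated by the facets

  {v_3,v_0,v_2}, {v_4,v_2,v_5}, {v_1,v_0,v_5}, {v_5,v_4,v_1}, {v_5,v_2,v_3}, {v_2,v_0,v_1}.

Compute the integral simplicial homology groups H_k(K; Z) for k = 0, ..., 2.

Take the total order v_0 < v_1 < v_2 < v_3 < v_4 < v_5 on the vertex set. Then K (dimension 2) consists of the simplices:

  0-simplices (6): [v_0], [v_1], [v_2], [v_3], [v_4], [v_5]
  1-simplices (12): [v_0,v_1], [v_0,v_2], [v_0,v_3], [v_0,v_5], [v_1,v_2], [v_1,v_4], [v_1,v_5], [v_2,v_3], [v_2,v_4], [v_2,v_5], [v_3,v_5], [v_4,v_5]
  2-simplices (6): [v_0,v_1,v_2], [v_0,v_1,v_5], [v_0,v_2,v_3], [v_1,v_4,v_5], [v_2,v_3,v_5], [v_2,v_4,v_5]

giving chain groups C_0 ≅ Z^6, C_1 ≅ Z^12, C_2 ≅ Z^6.

The boundary map ∂_1: C_1 → C_0 maps an edge to its endpoints' difference, ∂[p,q] = q − p. For instance
  ∂[v_0,v_1] = [v_1] − [v_0].
The resulting 6×12 matrix has rank 5, and its Smith normal form has invariant factors (1,1,1,1,1).

∂_2: C_2 → C_1 sends each 2-simplex [p,q,r] to [q,r] − [p,r] + [p,q]. For instance
  ∂[v_1,v_4,v_5] = [v_4,v_5] − [v_1,v_5] + [v_1,v_4],
  ∂[v_0,v_1,v_2] = [v_1,v_2] − [v_0,v_2] + [v_0,v_1].
This gives a 12×6 integer matrix of rank 6; reducing to Smith normal form yields diagonal entries (1,1,1,1,1,1).

Reading off H_k = ker ∂_k / im ∂_{k+1}:

  H_0: rank C_0 − rank ∂_1 = 6 − 5 = 1, and the invariant factors of ∂_1 are all 1, so H_0 ≅ Z.
  H_1: rank ker ∂_1 − rank ∂_2 = (12 − 5) − 6 = 1, and the invariant factors of ∂_2 are all 1, so H_1 ≅ Z.
  H_2: rank ker ∂_2 − rank ∂_3 = (6 − 6) − 0 = 0, and there is no ∂_3, so H_2 ≅ 0.

H_0 ≅ Z,  H_1 ≅ Z,  H_2 = 0.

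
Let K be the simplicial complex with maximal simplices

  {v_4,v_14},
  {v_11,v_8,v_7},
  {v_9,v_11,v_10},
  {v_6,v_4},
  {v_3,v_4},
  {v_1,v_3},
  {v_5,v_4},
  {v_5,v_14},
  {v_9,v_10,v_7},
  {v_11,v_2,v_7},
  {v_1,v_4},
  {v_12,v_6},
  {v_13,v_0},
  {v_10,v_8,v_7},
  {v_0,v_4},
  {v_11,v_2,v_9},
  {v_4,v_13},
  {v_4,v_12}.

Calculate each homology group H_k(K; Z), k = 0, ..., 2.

Take the total order v_0 < v_1 < v_2 < v_3 < v_4 < v_5 < v_6 < v_7 < v_8 < v_9 < v_10 < v_11 < v_12 < v_13 < v_14 on the vertex set. Then K (dimension 2) consists of the simplices:

  0-simplices (15): [v_0], [v_1], [v_2], [v_3], [v_4], [v_5], [v_6], [v_7], [v_8], [v_9], [v_10], [v_11], [v_12], [v_13], [v_14]
  1-simplices (24): (24 of them)
  2-simplices (6): [v_2,v_7,v_11], [v_2,v_9,v_11], [v_7,v_8,v_10], [v_7,v_8,v_11], [v_7,v_9,v_10], [v_9,v_10,v_11]

so the chain groups are C_0 ≅ Z^15, C_1 ≅ Z^24, C_2 ≅ Z^6.

∂_1: C_1 → C_0 maps an edge to its endpoints' difference, ∂[p,q] = q − p. For instance
  ∂[v_5,v_14] = [v_14] − [v_5].
The resulting 15×24 matrix has rank 13, and its Smith normal form has invariant factors (1,1,1,1,1,1,1,1,1,1,1,1,1).

Boundary ∂_2: C_2 → C_1 acts by ∂[p,q,r] = [q,r] − [p,r] + [p,q]. For instance
  ∂[v_9,v_10,v_11] = [v_10,v_11] − [v_9,v_11] + [v_9,v_10],
  ∂[v_7,v_9,v_10] = [v_9,v_10] − [v_7,v_10] + [v_7,v_9].
The resulting 24×6 matrix has rank 6, and its Smith normal form has invariant factors (1,1,1,1,1,1).

Reading off H_k = ker ∂_k / im ∂_{k+1}:

  H_0: rank C_0 − rank ∂_1 = 15 − 13 = 2, and the invariant factors of ∂_1 are all 1, so H_0 ≅ Z^2.
  H_1: rank ker ∂_1 − rank ∂_2 = (24 − 13) − 6 = 5, and the invariant factors of ∂_2 are all 1, so H_1 ≅ Z^5.
  H_2: rank ker ∂_2 − rank ∂_3 = (6 − 6) − 0 = 0, and there is no ∂_3, so H_2 ≅ 0.

H_0 ≅ Z^2,  H_1 ≅ Z^5,  H_2 = 0.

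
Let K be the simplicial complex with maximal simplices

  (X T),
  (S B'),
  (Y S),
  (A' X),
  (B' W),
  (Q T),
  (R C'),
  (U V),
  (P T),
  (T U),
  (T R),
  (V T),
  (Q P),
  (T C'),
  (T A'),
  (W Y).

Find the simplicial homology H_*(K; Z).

Take the total order P < Q < R < S < T < U < V < W < X < Y < A' < B' < C' on the vertex set. Then K (dimension 1) consists of the simplices:

  0-simplices (13): [P], [Q], [R], [S], [T], [U], [V], [W], [X], [Y], [A'], [B'], [C']
  1-simplices (16): [P,Q], [P,T], [Q,T], [R,T], [R,C'], [S,Y], [S,B'], [T,U], [T,V], [T,X], [T,A'], [T,C'], [U,V], [W,Y], [W,B'], [X,A']

so the chain groups are C_0 ≅ Z^13, C_1 ≅ Z^16.

Boundary ∂_1: C_1 → C_0 is given by ∂[p,q] = [q] − [p]. For instance
  ∂[P,T] = [T] − [P].
This gives a 13×16 integer matrix of rank 11; reducing to Smith normal form yields diagonal entries (1,1,1,1,1,1,1,1,1,1,1).

Now H_k = ker ∂_k / im ∂_{k+1}, so:

  H_0: rank C_0 − rank ∂_1 = 13 − 11 = 2, and the invariant factors of ∂_1 are all 1, so H_0 = Z^2.
  H_1: rank ker ∂_1 − rank ∂_2 = (16 − 11) − 0 = 5, and there is no ∂_2, so H_1 = Z^5.

As a check, the Euler characteristic is 13 − 16 = -3, which agrees with 2 − 5 = -3.

H_0 = Z^2,  H_1 = Z^5.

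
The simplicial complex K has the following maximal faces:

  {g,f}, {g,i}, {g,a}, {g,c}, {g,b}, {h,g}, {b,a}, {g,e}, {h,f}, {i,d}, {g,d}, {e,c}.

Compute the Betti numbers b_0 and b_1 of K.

K has 9 vertices, 12 edges.
rank ∂_0 = 0, rank ∂_1 = 8 ⇒ b_0 = 9 − 0 − 8 = 1; all invariant factors of ∂_1 are 1 so no torsion. So H_0 = Z.
rank ∂_1 = 8, rank ∂_2 = 0 ⇒ b_1 = 12 − 8 − 0 = 4. So H_1 = Z^4.

b_0 = 1, b_1 = 4.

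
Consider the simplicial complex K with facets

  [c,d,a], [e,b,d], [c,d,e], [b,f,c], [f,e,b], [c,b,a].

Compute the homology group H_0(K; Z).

H_0 = Z.

We work with the vertex ordering a < b < c < d < e < f. The simplices of K, each written with vertices in increasing order, are:

  0-simplices (6): a, b, c, d, e, f
  1-simplices (12): ab, ac, ad, bc, bd, be, bf, cd, ce, cf, de, ef
  2-simplices (6): abc, acd, bcf, bde, bef, cde

Hence C_0 ≅ Z^6, C_1 ≅ Z^12, C_2 ≅ Z^6.

The boundary map ∂_1: C_1 → C_0 maps an edge to its endpoints' difference, ∂[p,q] = q − p. For instance
  ∂bd = d − b.
The resulting 6×12 matrix has rank 5, and its Smith normal form has invariant factors (1,1,1,1,1).

The boundary map ∂_2: C_2 → C_1 sends each 2-simplex [p,q,r] to [q,r] − [p,r] + [p,q]. For instance
  ∂acd = cd − ad + ac,
  ∂cde = de − ce + cd.
The 12×6 boundary matrix has rank 6 and Smith normal form diag(1,1,1,1,1,1).

Now H_k = ker ∂_k / im ∂_{k+1}, so:

  H_0: rank C_0 − rank ∂_1 = 6 − 5 = 1, and the invariant factors of ∂_1 are all 1, so H_0 = Z.

(K is a triangulation of the cylinder S^1 x I.)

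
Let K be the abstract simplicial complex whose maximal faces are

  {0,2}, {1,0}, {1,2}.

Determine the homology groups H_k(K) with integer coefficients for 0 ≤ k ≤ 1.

Take the total order 0 < 1 < 2 on the vertex set. Then K (dimension 1) consists of the simplices:

  0-simplices (3): [0], [1], [2]
  1-simplices (3): [0,1], [0,2], [1,2]

Hence C_0 ≅ Z^3, C_1 ≅ Z^3.

Boundary ∂_1: C_1 → C_0 sends each edge [p,q] (with p < q) to q − p.
The resulting 3×3 matrix has rank 2, and its Smith normal form has invariant factors (1,1).

Computing H_k = (kernel of ∂_k) / (image of ∂_{k+1}):

  H_0: rank C_0 − rank ∂_1 = 3 − 2 = 1, and the invariant factors of ∂_1 are all 1, so H_0 = Z.
  H_1: rank ker ∂_1 − rank ∂_2 = (3 − 2) − 0 = 1, and there is no ∂_2, so H_1 = Z.

H_0 = Z,  H_1 = Z.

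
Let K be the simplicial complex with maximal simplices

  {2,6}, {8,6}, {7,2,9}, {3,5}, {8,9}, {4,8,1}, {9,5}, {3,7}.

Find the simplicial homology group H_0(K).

H_0 = Z.

Order the vertices as 1 < 2 < 3 < 4 < 5 < 6 < 7 < 8 < 9. Listing each simplex with vertices in this order, K has dimension 2 with simplices:

  0-simplices (9): [1], [2], [3], [4], [5], [6], [7], [8], [9]
  1-simplices (12): [1,4], [1,8], [2,6], [2,7], [2,9], [3,5], [3,7], [4,8], [5,9], [6,8], [7,9], [8,9]
  2-simplices (2): [1,4,8], [2,7,9]

so the chain groups are C_0 ≅ Z^9, C_1 ≅ Z^12, C_2 ≅ Z^2.

The boundary map ∂_1: C_1 → C_0 maps an edge to its endpoints' difference, ∂[p,q] = q − p. For instance
  ∂[7,9] = [9] − [7].
This gives a 9×12 integer matrix of rank 8; reducing to Smith normal form yields diagonal entries (1,1,1,1,1,1,1,1).

The boundary map ∂_2: C_2 → C_1 acts by ∂[p,q,r] = [q,r] − [p,r] + [p,q]. For instance
  ∂[1,4,8] = [4,8] − [1,8] + [1,4],
  ∂[2,7,9] = [7,9] − [2,9] + [2,7].
The 12×2 boundary matrix has rank 2 and Smith normal form diag(1,1).

Computing H_k = (kernel of ∂_k) / (image of ∂_{k+1}):

  H_0: rank C_0 − rank ∂_1 = 9 − 8 = 1, and the invariant factors of ∂_1 are all 1, so H_0 = Z.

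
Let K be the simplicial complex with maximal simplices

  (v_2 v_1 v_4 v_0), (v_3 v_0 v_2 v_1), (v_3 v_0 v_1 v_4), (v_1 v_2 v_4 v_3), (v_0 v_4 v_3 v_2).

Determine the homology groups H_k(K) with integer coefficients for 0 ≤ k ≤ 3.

H_0 ≅ Z,  H_1 = 0,  H_2 = 0,  H_3 ≅ Z.

Order the vertices as v_0 < v_1 < v_2 < v_3 < v_4. Listing each simplex with vertices in this order, K has dimension 3 with simplices:

  0-simplices (5): [v_0], [v_1], [v_2], [v_3], [v_4]
  1-simplices (10): [v_0,v_1], [v_0,v_2], [v_0,v_3], [v_0,v_4], [v_1,v_2], [v_1,v_3], [v_1,v_4], [v_2,v_3], [v_2,v_4], [v_3,v_4]
  2-simplices (10): [v_0,v_1,v_2], [v_0,v_1,v_3], [v_0,v_1,v_4], [v_0,v_2,v_3], [v_0,v_2,v_4], [v_0,v_3,v_4], [v_1,v_2,v_3], [v_1,v_2,v_4], [v_1,v_3,v_4], [v_2,v_3,v_4]
  3-simplices (5): [v_0,v_1,v_2,v_3], [v_0,v_1,v_2,v_4], [v_0,v_1,v_3,v_4], [v_0,v_2,v_3,v_4], [v_1,v_2,v_3,v_4]

Hence C_0 ≅ Z^5, C_1 ≅ Z^10, C_2 ≅ Z^10, C_3 ≅ Z^5.

Boundary ∂_1: C_1 → C_0 maps an edge to its endpoints' difference, ∂[p,q] = q − p.
The resulting 5×10 matrix has rank 4, and its Smith normal form has invariant factors (1,1,1,1).

∂_2: C_2 → C_1 maps a triangle to the signed sum of its edges. For instance
  ∂[v_0,v_1,v_3] = [v_1,v_3] − [v_0,v_3] + [v_0,v_1],
  ∂[v_1,v_2,v_4] = [v_2,v_4] − [v_1,v_4] + [v_1,v_2].
This gives a 10×10 integer matrix of rank 6; reducing to Smith normal form yields diagonal entries (1,1,1,1,1,1).

∂_3: C_3 → C_2 sends each 3-simplex σ to the alternating sum Σ_i (−1)^i (σ with its i-th vertex removed). For instance
  ∂[v_0,v_1,v_2,v_4] = [v_1,v_2,v_4] − [v_0,v_2,v_4] + [v_0,v_1,v_4] − [v_0,v_1,v_2],
  ∂[v_0,v_1,v_3,v_4] = [v_1,v_3,v_4] − [v_0,v_3,v_4] + [v_0,v_1,v_4] − [v_0,v_1,v_3].
The resulting 10×5 matrix has rank 4, and its Smith normal form has invariant factors (1,1,1,1).

Reading off H_k = ker ∂_k / im ∂_{k+1}:

  H_0: rank C_0 − rank ∂_1 = 5 − 4 = 1, and the invariant factors of ∂_1 are all 1, so H_0 ≅ Z.
  H_1: rank ker ∂_1 − rank ∂_2 = (10 − 4) − 6 = 0, and the invariant factors of ∂_2 are all 1, so H_1 ≅ 0.
  H_2: rank ker ∂_2 − rank ∂_3 = (10 − 6) − 4 = 0, and the invariant factors of ∂_3 are all 1, so H_2 ≅ 0.
  H_3: rank ker ∂_3 − rank ∂_4 = (5 − 4) − 0 = 1, and there is no ∂_4, so H_3 ≅ Z.

As a check, the Euler characteristic is 5 − 10 + 10 − 5 = 0, which agrees with 1 − 0 + 0 − 1 = 0.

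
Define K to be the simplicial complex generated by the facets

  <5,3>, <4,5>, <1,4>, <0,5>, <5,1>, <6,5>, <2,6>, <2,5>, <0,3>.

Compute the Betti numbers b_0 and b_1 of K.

b_0 = 1, b_1 = 3.

Take the total order 0 < 1 < 2 < 3 < 4 < 5 < 6 on the vertex set. Then K (dimension 1) consists of the simplices:

  0-simplices (7): [0], [1], [2], [3], [4], [5], [6]
  1-simplices (9): [0,3], [0,5], [1,4], [1,5], [2,5], [2,6], [3,5], [4,5], [5,6]

Hence C_0 ≅ Z^7, C_1 ≅ Z^9.

∂_1: C_1 → C_0 maps an edge to its endpoints' difference, ∂[p,q] = q − p.
The 7×9 boundary matrix has rank 6 and Smith normal form diag(1,1,1,1,1,1).

Computing H_k = (kernel of ∂_k) / (image of ∂_{k+1}):

  H_0: rank C_0 − rank ∂_1 = 7 − 6 = 1, and the invariant factors of ∂_1 are all 1, so H_0 = Z.
  H_1: rank ker ∂_1 − rank ∂_2 = (9 − 6) − 0 = 3, and there is no ∂_2, so H_1 = Z^3.

As a check, the Euler characteristic is 7 − 9 = -2, which agrees with 1 − 3 = -2.

Hence the Betti numbers are b_0 = 1, b_1 = 3.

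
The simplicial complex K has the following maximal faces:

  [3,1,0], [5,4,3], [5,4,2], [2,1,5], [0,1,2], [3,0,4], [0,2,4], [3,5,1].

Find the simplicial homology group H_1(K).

K has 6 vertices, 12 edges, 8 triangles.
rank ∂_1 = 5, rank ∂_2 = 7 ⇒ b_1 = 12 − 5 − 7 = 0; all invariant factors of ∂_2 are 1 so no torsion. So H_1 = 0.

H_1 ≅ 0.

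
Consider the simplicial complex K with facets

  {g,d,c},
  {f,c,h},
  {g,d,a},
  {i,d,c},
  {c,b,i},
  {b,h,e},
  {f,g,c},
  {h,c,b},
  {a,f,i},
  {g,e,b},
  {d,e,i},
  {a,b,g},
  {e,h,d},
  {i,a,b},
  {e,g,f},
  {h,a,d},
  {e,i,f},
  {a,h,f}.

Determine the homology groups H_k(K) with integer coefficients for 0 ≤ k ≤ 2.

H_0 ≅ Z,  H_1 ≅ Z^2,  H_2 ≅ Z.

K has 9 vertices, 27 edges, 18 triangles.
rank ∂_0 = 0, rank ∂_1 = 8 ⇒ b_0 = 9 − 0 − 8 = 1; all invariant factors of ∂_1 are 1 so no torsion. So H_0 ≅ Z.
rank ∂_1 = 8, rank ∂_2 = 17 ⇒ b_1 = 27 − 8 − 17 = 2; all invariant factors of ∂_2 are 1 so no torsion. So H_1 ≅ Z^2.
rank ∂_2 = 17, rank ∂_3 = 0 ⇒ b_2 = 18 − 17 − 0 = 1. So H_2 ≅ Z.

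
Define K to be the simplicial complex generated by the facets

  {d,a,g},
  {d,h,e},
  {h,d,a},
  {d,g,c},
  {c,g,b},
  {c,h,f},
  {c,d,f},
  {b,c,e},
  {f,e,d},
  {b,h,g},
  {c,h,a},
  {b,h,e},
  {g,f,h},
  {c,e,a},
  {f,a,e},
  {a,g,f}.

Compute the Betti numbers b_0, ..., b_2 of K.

b_0 = 1, b_1 = 2, b_2 = 1.

Take the total order a < b < c < d < e < f < g < h on the vertex set. Then K (dimension 2) consists of the simplices:

  0-simplices (8): a, b, c, d, e, f, g, h
  1-simplices (24): ac, ad, ae, af, ag, ah, bc, be, bg, bh, cd, ce, cf, cg, ch, de, df, dg, dh, ef, eh, fg, fh, gh
  2-simplices (16): ace, ach, adg, adh, aef, afg, bce, bcg, beh, bgh, cdf, cdg, cfh, def, deh, fgh

Hence C_0 ≅ Z^8, C_1 ≅ Z^24, C_2 ≅ Z^16.

The boundary map ∂_1: C_1 → C_0 sends each edge [p,q] (with p < q) to q − p. For instance
  ∂ae = e − a.
The 8×24 boundary matrix has rank 7 and Smith normal form diag(1,1,1,1,1,1,1).

Boundary ∂_2: C_2 → C_1 maps a triangle to the signed sum of its edges. For instance
  ∂cdf = df − cf + cd,
  ∂cdg = dg − cg + cd.
The resulting 24×16 matrix has rank 15, and its Smith normal form has invariant factors (1,1,1,1,1,1,1,1,1,1,1,1,1,1,1).

Computing H_k = (kernel of ∂_k) / (image of ∂_{k+1}):

  H_0: rank C_0 − rank ∂_1 = 8 − 7 = 1, and the invariant factors of ∂_1 are all 1, so H_0 ≅ Z.
  H_1: rank ker ∂_1 − rank ∂_2 = (24 − 7) − 15 = 2, and the invariant factors of ∂_2 are all 1, so H_1 ≅ Z^2.
  H_2: rank ker ∂_2 − rank ∂_3 = (16 − 15) − 0 = 1, and there is no ∂_3, so H_2 ≅ Z.

(K is a triangulation of the torus T^2.)

Hence the Betti numbers are b_0 = 1, b_1 = 2, b_2 = 1.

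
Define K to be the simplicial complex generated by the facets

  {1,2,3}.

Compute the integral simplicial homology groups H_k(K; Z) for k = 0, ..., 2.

Fix the vertex order 1 < 2 < 3 and write every simplex with vertices in increasing order. Then dim K = 2 and the simplices of K are:

  0-simplices (3): [1], [2], [3]
  1-simplices (3): [1,2], [1,3], [2,3]
  2-simplices (1): [1,2,3]

so the chain groups are C_0 ≅ Z^3, C_1 ≅ Z^3, C_2 ≅ Z^1.

∂_1: C_1 → C_0 is given by ∂[p,q] = [q] − [p].
As a 3×3 matrix over Z this has rank 2, with invariant factors (1,1).

∂_2: C_2 → C_1 maps a triangle to the signed sum of its edges. For instance
  ∂[1,2,3] = [2,3] − [1,3] + [1,2].
As a 3×1 matrix over Z this has rank 1, with invariant factors (1).

Computing H_k = (kernel of ∂_k) / (image of ∂_{k+1}):

  H_0: rank C_0 − rank ∂_1 = 3 − 2 = 1, and the invariant factors of ∂_1 are all 1, so H_0 ≅ Z.
  H_1: rank ker ∂_1 − rank ∂_2 = (3 − 2) − 1 = 0, and the invariant factors of ∂_2 are all 1, so H_1 ≅ 0.
  H_2: rank ker ∂_2 − rank ∂_3 = (1 − 1) − 0 = 0, and there is no ∂_3, so H_2 ≅ 0.

(K is a triangulation of the 2-simplex.)

H_0 = Z,  H_1 = 0,  H_2 = 0.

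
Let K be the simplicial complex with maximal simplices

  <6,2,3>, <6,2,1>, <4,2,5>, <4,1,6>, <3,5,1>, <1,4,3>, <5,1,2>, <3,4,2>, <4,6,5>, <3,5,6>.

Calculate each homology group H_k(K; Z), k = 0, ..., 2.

Fix the vertex order 1 < 2 < 3 < 4 < 5 < 6 and write every simplex with vertices in increasing order. Then dim K = 2 and the simplices of K are:

  0-simplices (6): [1], [2], [3], [4], [5], [6]
  1-simplices (15): [1,2], [1,3], [1,4], [1,5], [1,6], [2,3], [2,4], [2,5], [2,6], [3,4], [3,5], [3,6], [4,5], [4,6], [5,6]
  2-simplices (10): [1,2,5], [1,2,6], [1,3,4], [1,3,5], [1,4,6], [2,3,4], [2,3,6], [2,4,5], [3,5,6], [4,5,6]

so the chain groups are C_0 ≅ Z^6, C_1 ≅ Z^15, C_2 ≅ Z^10.

The boundary map ∂_1: C_1 → C_0 is given by ∂[p,q] = [q] − [p].
The 6×15 boundary matrix has rank 5 and Smith normal form diag(1,1,1,1,1).

Boundary ∂_2: C_2 → C_1 sends each 2-simplex [p,q,r] to [q,r] − [p,r] + [p,q]. For instance
  ∂[4,5,6] = [5,6] − [4,6] + [4,5],
  ∂[1,3,5] = [3,5] − [1,5] + [1,3].
This gives a 15×10 integer matrix of rank 10; reducing to Smith normal form yields diagonal entries (1,1,1,1,1,1,1,1,1,2).

Computing H_k = (kernel of ∂_k) / (image of ∂_{k+1}):

  H_0: rank C_0 − rank ∂_1 = 6 − 5 = 1, and the invariant factors of ∂_1 are all 1, so H_0 = Z.
  H_1: rank ker ∂_1 − rank ∂_2 = (15 − 5) − 10 = 0, and ∂_2 has invariant factor 2 > 1, so H_1 = Z/2.
  H_2: rank ker ∂_2 − rank ∂_3 = (10 − 10) − 0 = 0, and there is no ∂_3, so H_2 = 0.

As a check, the Euler characteristic is 6 − 15 + 10 = 1, which agrees with 1 − 0 + 0 = 1.

H_0 = Z,  H_1 = Z/2,  H_2 = 0.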